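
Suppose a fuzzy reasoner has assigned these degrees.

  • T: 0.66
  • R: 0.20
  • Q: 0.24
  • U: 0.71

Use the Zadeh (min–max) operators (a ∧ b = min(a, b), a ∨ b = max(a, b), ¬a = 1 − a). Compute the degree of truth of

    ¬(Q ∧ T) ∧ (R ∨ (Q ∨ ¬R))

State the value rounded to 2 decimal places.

0.76

Q ∧ T = min(a, b) on (0.24, 0.66) = 0.24
¬(Q ∧ T) = 1 − 0.24 = 0.76
¬R = 1 − 0.20 = 0.80
Q ∨ ¬R = max(a, b) on (0.24, 0.80) = 0.80
R ∨ (Q ∨ ¬R) = max(a, b) on (0.20, 0.80) = 0.80
¬(Q ∧ T) ∧ (R ∨ (Q ∨ ¬R)) = min(a, b) on (0.76, 0.80) = 0.76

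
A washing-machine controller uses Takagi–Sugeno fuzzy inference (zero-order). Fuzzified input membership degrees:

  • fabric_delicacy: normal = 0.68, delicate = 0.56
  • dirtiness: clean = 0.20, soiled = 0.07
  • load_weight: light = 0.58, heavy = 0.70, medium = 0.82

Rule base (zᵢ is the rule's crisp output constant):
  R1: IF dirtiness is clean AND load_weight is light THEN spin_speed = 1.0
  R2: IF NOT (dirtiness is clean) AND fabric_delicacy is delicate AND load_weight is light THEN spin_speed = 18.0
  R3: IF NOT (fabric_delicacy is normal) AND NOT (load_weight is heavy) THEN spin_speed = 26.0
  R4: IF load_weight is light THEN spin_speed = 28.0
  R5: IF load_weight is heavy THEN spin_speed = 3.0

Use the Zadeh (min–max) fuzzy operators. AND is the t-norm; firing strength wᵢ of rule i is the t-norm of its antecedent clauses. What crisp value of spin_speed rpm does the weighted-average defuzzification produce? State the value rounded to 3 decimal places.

R1 (z=1.0): clean=0.20, light=0.58; AND[min(a, b)] → w = 0.20
R2 (z=18.0): ¬clean=1−0.20=0.80, delicate=0.56, light=0.58; AND[min(a, b)] → w = 0.56
R3 (z=26.0): ¬normal=1−0.68=0.32, ¬heavy=1−0.70=0.30; AND[min(a, b)] → w = 0.30
R4 (z=28.0): light=0.58 → w = 0.58
R5 (z=3.0): heavy=0.70 → w = 0.70
Weighted average = (0.20·1.0 + 0.56·18.0 + 0.30·26.0 + 0.58·28.0 + 0.70·3.0) / (0.20 + 0.56 + 0.30 + 0.58 + 0.70)
  = 36.4200 / 2.3400 = 15.564

15.564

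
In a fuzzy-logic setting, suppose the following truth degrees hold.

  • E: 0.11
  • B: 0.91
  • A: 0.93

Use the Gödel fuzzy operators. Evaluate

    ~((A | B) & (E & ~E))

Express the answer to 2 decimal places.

0.89

A | B = max(a, b) on (0.93, 0.91) = 0.93
~E = 1 − 0.11 = 0.89
E & ~E = min(a, b) on (0.11, 0.89) = 0.11
(A | B) & (E & ~E) = min(a, b) on (0.93, 0.11) = 0.11
~((A | B) & (E & ~E)) = 1 − 0.11 = 0.89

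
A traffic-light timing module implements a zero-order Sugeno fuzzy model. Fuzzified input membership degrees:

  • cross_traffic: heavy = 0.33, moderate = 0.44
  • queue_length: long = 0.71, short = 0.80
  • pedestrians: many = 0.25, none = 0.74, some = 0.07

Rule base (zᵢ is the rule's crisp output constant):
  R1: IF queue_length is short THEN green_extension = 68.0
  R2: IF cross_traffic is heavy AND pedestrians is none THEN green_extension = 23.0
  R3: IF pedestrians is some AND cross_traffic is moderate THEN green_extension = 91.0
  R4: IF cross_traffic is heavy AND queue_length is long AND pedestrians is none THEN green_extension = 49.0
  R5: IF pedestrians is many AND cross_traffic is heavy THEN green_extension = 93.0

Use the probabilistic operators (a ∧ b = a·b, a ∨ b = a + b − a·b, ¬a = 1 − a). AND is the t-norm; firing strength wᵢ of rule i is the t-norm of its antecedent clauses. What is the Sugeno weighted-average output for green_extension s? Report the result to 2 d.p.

R1 (z=68.0): short=0.80 → w = 0.8000
R2 (z=23.0): heavy=0.33, none=0.74; AND[a·b] → w = 0.2442
R3 (z=91.0): some=0.07, moderate=0.44; AND[a·b] → w = 0.0308
R4 (z=49.0): heavy=0.33, long=0.71, none=0.74; AND[a·b] → w = 0.1734
R5 (z=93.0): many=0.25, heavy=0.33; AND[a·b] → w = 0.0825
Weighted average = (0.8000·68.0 + 0.2442·23.0 + 0.0308·91.0 + 0.1734·49.0 + 0.0825·93.0) / (0.8000 + 0.2442 + 0.0308 + 0.1734 + 0.0825)
  = 78.9876 / 1.3309 = 59.35

59.35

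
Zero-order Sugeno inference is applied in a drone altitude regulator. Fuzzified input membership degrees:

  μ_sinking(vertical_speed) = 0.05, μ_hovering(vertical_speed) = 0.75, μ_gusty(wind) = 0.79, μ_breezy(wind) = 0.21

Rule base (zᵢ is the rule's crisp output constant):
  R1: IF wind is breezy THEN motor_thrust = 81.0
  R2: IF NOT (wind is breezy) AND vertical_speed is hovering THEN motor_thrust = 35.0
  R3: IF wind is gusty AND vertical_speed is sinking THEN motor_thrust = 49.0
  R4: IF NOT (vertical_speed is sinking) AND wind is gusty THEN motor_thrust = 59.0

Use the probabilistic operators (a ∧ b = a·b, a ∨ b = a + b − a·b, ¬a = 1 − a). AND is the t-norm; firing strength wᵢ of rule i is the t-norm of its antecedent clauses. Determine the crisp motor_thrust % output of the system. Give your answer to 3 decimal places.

52.724

R1 (z=81.0): breezy=0.21 → w = 0.2100
R2 (z=35.0): ¬breezy=1−0.21=0.79, hovering=0.75; AND[a·b] → w = 0.5925
R3 (z=49.0): gusty=0.79, sinking=0.05; AND[a·b] → w = 0.0395
R4 (z=59.0): ¬sinking=1−0.05=0.95, gusty=0.79; AND[a·b] → w = 0.7505
Weighted average = (0.2100·81.0 + 0.5925·35.0 + 0.0395·49.0 + 0.7505·59.0) / (0.2100 + 0.5925 + 0.0395 + 0.7505)
  = 83.9625 / 1.5925 = 52.724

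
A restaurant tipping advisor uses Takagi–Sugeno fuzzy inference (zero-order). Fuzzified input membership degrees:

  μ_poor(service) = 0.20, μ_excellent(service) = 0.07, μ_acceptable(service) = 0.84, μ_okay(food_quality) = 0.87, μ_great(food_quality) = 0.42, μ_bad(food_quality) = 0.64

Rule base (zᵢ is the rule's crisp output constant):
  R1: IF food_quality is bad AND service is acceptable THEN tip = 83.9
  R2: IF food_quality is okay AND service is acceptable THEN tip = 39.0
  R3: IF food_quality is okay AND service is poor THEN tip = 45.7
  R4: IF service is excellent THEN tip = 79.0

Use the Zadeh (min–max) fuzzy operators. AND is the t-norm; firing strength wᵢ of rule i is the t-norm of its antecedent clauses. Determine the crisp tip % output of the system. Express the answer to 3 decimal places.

R1 (z=83.9): bad=0.64, acceptable=0.84; AND[min(a, b)] → w = 0.64
R2 (z=39.0): okay=0.87, acceptable=0.84; AND[min(a, b)] → w = 0.84
R3 (z=45.7): okay=0.87, poor=0.20; AND[min(a, b)] → w = 0.20
R4 (z=79.0): excellent=0.07 → w = 0.07
Weighted average = (0.64·83.9 + 0.84·39.0 + 0.20·45.7 + 0.07·79.0) / (0.64 + 0.84 + 0.20 + 0.07)
  = 101.1260 / 1.7500 = 57.786

57.786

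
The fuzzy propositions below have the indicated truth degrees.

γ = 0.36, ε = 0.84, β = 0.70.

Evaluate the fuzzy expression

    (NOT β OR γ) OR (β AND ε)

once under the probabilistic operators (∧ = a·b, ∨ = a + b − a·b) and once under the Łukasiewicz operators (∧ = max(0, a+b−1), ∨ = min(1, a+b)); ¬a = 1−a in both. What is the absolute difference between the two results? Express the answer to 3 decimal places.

Under probabilistic:
  NOT β = 1 − 0.7000 = 0.3000
  NOT β OR γ = a + b − a·b on (0.3000, 0.3600) = 0.5520
  β AND ε = a·b on (0.7000, 0.8400) = 0.5880
  (NOT β OR γ) OR (β AND ε) = a + b − a·b on (0.5520, 0.5880) = 0.8154
  → value = 0.8154
Under Łukasiewicz:
  NOT β = 1 − 0.70 = 0.30
  NOT β OR γ = min(1, a+b) on (0.30, 0.36) = 0.66
  β AND ε = max(0, a+b−1) on (0.70, 0.84) = 0.54
  (NOT β OR γ) OR (β AND ε) = min(1, a+b) on (0.66, 0.54) = 1.00
  → value = 1.0000
|0.8154 − 1.0000| = 0.185

0.185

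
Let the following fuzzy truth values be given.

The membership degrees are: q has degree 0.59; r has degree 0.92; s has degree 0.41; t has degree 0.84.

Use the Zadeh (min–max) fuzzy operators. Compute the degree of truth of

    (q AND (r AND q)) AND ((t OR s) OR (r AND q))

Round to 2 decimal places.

r AND q = min(a, b) on (0.92, 0.59) = 0.59
q AND (r AND q) = min(a, b) on (0.59, 0.59) = 0.59
t OR s = max(a, b) on (0.84, 0.41) = 0.84
r AND q = min(a, b) on (0.92, 0.59) = 0.59
(t OR s) OR (r AND q) = max(a, b) on (0.84, 0.59) = 0.84
(q AND (r AND q)) AND ((t OR s) OR (r AND q)) = min(a, b) on (0.59, 0.84) = 0.59

0.59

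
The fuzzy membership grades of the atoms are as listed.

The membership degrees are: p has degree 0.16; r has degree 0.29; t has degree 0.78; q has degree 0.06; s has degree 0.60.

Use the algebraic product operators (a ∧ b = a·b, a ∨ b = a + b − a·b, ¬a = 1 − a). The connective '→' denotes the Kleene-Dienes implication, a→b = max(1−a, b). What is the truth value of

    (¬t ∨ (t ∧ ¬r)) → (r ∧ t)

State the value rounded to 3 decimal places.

¬t = 1 − 0.7800 = 0.2200
¬r = 1 − 0.2900 = 0.7100
t ∧ ¬r = a·b on (0.7800, 0.7100) = 0.5538
¬t ∨ (t ∧ ¬r) = a + b − a·b on (0.2200, 0.5538) = 0.6520
r ∧ t = a·b on (0.2900, 0.7800) = 0.2262
(¬t ∨ (t ∧ ¬r)) → (r ∧ t)  [Kleene-Dienes: max(1−a, b)] with a=0.6520, b=0.2262 → 0.3480

0.348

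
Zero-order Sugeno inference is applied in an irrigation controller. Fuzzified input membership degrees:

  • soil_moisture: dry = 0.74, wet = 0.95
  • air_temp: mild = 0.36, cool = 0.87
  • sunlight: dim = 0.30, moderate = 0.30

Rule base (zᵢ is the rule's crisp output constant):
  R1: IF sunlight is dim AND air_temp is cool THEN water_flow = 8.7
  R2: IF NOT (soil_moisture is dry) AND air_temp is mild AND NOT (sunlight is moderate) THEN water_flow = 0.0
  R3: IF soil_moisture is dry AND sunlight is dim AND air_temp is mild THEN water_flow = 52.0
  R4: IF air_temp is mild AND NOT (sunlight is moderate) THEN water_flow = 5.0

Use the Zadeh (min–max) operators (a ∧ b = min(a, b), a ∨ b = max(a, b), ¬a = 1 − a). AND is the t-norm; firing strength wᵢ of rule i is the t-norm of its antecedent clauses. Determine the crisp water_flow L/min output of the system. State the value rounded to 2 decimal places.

R1 (z=8.7): dim=0.30, cool=0.87; AND[min(a, b)] → w = 0.30
R2 (z=0.0): ¬dry=1−0.74=0.26, mild=0.36, ¬moderate=1−0.30=0.70; AND[min(a, b)] → w = 0.26
R3 (z=52.0): dry=0.74, dim=0.30, mild=0.36; AND[min(a, b)] → w = 0.30
R4 (z=5.0): mild=0.36, ¬moderate=1−0.30=0.70; AND[min(a, b)] → w = 0.36
Weighted average = (0.30·8.7 + 0.26·0.0 + 0.30·52.0 + 0.36·5.0) / (0.30 + 0.26 + 0.30 + 0.36)
  = 20.0100 / 1.2200 = 16.40

16.40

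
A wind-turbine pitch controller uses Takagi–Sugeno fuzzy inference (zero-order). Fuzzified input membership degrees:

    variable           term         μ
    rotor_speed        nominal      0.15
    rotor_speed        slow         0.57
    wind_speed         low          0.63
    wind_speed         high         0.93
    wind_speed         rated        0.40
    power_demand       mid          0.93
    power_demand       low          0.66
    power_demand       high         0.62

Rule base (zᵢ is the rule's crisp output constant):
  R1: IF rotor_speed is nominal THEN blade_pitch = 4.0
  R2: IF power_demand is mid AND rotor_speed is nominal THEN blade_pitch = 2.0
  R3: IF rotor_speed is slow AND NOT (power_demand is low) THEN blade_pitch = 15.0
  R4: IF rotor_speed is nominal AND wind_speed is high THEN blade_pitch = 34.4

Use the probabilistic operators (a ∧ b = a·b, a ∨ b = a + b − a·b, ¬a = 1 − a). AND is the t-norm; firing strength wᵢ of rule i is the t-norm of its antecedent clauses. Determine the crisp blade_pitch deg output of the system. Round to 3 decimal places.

13.784

R1 (z=4.0): nominal=0.15 → w = 0.1500
R2 (z=2.0): mid=0.93, nominal=0.15; AND[a·b] → w = 0.1395
R3 (z=15.0): slow=0.57, ¬low=1−0.66=0.34; AND[a·b] → w = 0.1938
R4 (z=34.4): nominal=0.15, high=0.93; AND[a·b] → w = 0.1395
Weighted average = (0.1500·4.0 + 0.1395·2.0 + 0.1938·15.0 + 0.1395·34.4) / (0.1500 + 0.1395 + 0.1938 + 0.1395)
  = 8.5848 / 0.6228 = 13.784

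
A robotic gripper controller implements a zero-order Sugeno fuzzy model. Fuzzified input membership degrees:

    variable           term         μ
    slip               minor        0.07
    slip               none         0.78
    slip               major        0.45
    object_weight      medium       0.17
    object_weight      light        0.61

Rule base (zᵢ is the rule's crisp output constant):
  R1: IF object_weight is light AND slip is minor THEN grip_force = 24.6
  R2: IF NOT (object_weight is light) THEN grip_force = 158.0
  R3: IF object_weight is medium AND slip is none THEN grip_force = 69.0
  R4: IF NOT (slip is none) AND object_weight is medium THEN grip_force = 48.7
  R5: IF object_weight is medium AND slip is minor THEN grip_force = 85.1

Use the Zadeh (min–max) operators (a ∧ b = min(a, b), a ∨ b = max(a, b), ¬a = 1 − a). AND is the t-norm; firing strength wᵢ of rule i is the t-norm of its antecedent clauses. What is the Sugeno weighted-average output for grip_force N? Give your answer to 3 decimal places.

102.653

R1 (z=24.6): light=0.61, minor=0.07; AND[min(a, b)] → w = 0.07
R2 (z=158.0): ¬light=1−0.61=0.39 → w = 0.39
R3 (z=69.0): medium=0.17, none=0.78; AND[min(a, b)] → w = 0.17
R4 (z=48.7): ¬none=1−0.78=0.22, medium=0.17; AND[min(a, b)] → w = 0.17
R5 (z=85.1): medium=0.17, minor=0.07; AND[min(a, b)] → w = 0.07
Weighted average = (0.07·24.6 + 0.39·158.0 + 0.17·69.0 + 0.17·48.7 + 0.07·85.1) / (0.07 + 0.39 + 0.17 + 0.17 + 0.07)
  = 89.3080 / 0.8700 = 102.653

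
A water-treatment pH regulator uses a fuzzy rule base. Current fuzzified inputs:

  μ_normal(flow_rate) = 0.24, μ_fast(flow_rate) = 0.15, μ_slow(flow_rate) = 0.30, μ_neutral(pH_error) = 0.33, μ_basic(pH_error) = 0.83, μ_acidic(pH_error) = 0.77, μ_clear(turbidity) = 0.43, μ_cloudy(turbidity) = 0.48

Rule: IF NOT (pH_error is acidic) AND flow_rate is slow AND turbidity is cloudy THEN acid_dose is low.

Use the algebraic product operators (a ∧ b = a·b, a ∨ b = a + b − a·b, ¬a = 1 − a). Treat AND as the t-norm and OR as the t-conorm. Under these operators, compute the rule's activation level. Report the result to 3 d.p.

0.033

firing strength: ¬acidic=1−0.77=0.23, slow=0.30, cloudy=0.48; AND[a·b] → w = 0.0331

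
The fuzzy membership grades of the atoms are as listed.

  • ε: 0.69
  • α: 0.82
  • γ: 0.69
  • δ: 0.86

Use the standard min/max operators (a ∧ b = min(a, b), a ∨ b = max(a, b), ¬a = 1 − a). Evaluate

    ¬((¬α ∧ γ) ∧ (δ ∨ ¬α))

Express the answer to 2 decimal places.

¬α = 1 − 0.82 = 0.18
¬α ∧ γ = min(a, b) on (0.18, 0.69) = 0.18
¬α = 1 − 0.82 = 0.18
δ ∨ ¬α = max(a, b) on (0.86, 0.18) = 0.86
(¬α ∧ γ) ∧ (δ ∨ ¬α) = min(a, b) on (0.18, 0.86) = 0.18
¬((¬α ∧ γ) ∧ (δ ∨ ¬α)) = 1 − 0.18 = 0.82

0.82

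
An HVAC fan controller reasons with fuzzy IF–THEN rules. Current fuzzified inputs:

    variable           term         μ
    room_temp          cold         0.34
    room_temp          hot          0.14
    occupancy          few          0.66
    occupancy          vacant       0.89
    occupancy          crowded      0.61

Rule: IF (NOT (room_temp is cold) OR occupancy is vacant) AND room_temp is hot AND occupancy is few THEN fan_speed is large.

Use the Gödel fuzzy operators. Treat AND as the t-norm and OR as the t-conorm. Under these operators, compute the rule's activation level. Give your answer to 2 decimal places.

firing strength: (¬cold=1−0.34=0.66 OR vacant=0.89) = 0.89; AND[min(a, b)] with hot=0.14, few=0.66 → w = 0.14

0.14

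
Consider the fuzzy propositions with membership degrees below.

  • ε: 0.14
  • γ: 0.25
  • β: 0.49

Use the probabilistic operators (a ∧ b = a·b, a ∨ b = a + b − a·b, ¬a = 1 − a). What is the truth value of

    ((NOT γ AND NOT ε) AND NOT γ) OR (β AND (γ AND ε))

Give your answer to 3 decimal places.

0.493

NOT γ = 1 − 0.2500 = 0.7500
NOT ε = 1 − 0.1400 = 0.8600
NOT γ AND NOT ε = a·b on (0.7500, 0.8600) = 0.6450
NOT γ = 1 − 0.2500 = 0.7500
(NOT γ AND NOT ε) AND NOT γ = a·b on (0.6450, 0.7500) = 0.4838
γ AND ε = a·b on (0.2500, 0.1400) = 0.0350
β AND (γ AND ε) = a·b on (0.4900, 0.0350) = 0.0172
((NOT γ AND NOT ε) AND NOT γ) OR (β AND (γ AND ε)) = a + b − a·b on (0.4838, 0.0172) = 0.4926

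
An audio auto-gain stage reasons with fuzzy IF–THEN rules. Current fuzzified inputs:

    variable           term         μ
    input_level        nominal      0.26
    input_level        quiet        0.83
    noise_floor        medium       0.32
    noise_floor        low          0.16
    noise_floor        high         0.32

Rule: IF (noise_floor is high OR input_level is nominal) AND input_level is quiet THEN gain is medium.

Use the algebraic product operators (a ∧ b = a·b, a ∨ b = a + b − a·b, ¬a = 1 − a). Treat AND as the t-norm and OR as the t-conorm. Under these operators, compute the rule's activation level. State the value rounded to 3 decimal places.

firing strength: (high=0.32 OR nominal=0.26) = 0.4968; AND[a·b] with quiet=0.83 → w = 0.4123

0.412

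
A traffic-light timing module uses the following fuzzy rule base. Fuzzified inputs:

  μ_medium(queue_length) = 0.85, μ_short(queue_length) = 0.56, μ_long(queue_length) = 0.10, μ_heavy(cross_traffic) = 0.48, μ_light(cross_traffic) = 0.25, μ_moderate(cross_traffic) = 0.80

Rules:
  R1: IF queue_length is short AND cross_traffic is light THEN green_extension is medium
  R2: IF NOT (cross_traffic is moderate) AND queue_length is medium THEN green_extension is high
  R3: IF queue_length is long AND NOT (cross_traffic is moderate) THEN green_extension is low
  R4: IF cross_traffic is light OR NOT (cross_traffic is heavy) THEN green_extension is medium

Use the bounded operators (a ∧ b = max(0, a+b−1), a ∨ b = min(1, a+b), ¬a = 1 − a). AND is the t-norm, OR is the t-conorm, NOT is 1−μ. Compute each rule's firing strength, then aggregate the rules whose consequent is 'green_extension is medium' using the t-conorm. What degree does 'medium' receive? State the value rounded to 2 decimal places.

R1: short=0.56, light=0.25; AND[max(0, a+b−1)] → w = 0.00
R2: ¬moderate=1−0.80=0.20, medium=0.85; AND[max(0, a+b−1)] → w = 0.05
R3: long=0.10, ¬moderate=1−0.80=0.20; AND[max(0, a+b−1)] → w = 0.00
R4: light=0.25, ¬heavy=1−0.48=0.52; OR[min(1, a+b)] → w = 0.77
Rules with consequent 'medium': {R1, R4} → strengths 0.00, 0.77
Aggregate via t-conorm [min(1, a+b)]: 0.77

0.77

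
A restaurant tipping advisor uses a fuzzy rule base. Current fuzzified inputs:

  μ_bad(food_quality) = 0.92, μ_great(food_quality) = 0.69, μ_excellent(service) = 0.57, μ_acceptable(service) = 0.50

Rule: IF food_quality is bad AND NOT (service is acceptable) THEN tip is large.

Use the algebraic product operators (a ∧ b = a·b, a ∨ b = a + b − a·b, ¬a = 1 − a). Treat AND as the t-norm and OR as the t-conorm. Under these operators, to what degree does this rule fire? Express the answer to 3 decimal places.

firing strength: bad=0.92, ¬acceptable=1−0.50=0.50; AND[a·b] → w = 0.4600

0.460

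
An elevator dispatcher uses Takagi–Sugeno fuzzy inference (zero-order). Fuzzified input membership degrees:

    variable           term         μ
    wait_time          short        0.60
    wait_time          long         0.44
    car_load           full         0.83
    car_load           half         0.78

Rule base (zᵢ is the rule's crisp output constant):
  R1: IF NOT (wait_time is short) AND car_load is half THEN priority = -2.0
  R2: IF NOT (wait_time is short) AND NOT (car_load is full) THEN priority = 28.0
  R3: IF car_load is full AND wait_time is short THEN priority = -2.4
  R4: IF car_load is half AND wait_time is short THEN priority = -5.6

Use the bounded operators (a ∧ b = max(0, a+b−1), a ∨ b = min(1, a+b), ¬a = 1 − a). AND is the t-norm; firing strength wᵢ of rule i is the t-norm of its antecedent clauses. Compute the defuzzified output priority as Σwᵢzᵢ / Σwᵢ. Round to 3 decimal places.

R1 (z=-2.0): ¬short=1−0.60=0.40, half=0.78; AND[max(0, a+b−1)] → w = 0.18
R2 (z=28.0): ¬short=1−0.60=0.40, ¬full=1−0.83=0.17; AND[max(0, a+b−1)] → w = 0.00
R3 (z=-2.4): full=0.83, short=0.60; AND[max(0, a+b−1)] → w = 0.43
R4 (z=-5.6): half=0.78, short=0.60; AND[max(0, a+b−1)] → w = 0.38
Weighted average = (0.18·-2.0 + 0.00·28.0 + 0.43·-2.4 + 0.38·-5.6) / (0.18 + 0.00 + 0.43 + 0.38)
  = -3.5200 / 0.9900 = -3.556

-3.556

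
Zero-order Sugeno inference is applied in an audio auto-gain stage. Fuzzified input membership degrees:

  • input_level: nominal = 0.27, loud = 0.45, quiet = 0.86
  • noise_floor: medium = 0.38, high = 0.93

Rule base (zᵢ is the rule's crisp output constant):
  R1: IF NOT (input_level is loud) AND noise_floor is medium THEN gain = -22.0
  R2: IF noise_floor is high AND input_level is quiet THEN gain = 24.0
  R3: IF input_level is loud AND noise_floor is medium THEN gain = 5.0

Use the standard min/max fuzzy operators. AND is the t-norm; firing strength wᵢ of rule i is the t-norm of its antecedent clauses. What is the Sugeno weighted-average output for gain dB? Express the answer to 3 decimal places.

R1 (z=-22.0): ¬loud=1−0.45=0.55, medium=0.38; AND[min(a, b)] → w = 0.38
R2 (z=24.0): high=0.93, quiet=0.86; AND[min(a, b)] → w = 0.86
R3 (z=5.0): loud=0.45, medium=0.38; AND[min(a, b)] → w = 0.38
Weighted average = (0.38·-22.0 + 0.86·24.0 + 0.38·5.0) / (0.38 + 0.86 + 0.38)
  = 14.1800 / 1.6200 = 8.753

8.753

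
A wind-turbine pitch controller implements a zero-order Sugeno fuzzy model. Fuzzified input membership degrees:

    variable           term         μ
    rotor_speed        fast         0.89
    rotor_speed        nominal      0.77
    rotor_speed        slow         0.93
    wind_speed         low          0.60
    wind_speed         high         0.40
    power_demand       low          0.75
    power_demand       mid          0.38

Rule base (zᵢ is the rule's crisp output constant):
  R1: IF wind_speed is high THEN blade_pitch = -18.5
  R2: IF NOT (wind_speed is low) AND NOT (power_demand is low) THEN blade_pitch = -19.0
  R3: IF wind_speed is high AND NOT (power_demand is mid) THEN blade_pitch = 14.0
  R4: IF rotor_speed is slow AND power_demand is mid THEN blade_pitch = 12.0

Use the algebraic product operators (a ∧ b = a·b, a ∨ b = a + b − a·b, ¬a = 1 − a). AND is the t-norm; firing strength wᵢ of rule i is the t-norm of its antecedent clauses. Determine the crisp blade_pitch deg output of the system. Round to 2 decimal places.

R1 (z=-18.5): high=0.40 → w = 0.4000
R2 (z=-19.0): ¬low=1−0.60=0.40, ¬low=1−0.75=0.25; AND[a·b] → w = 0.1000
R3 (z=14.0): high=0.40, ¬mid=1−0.38=0.62; AND[a·b] → w = 0.2480
R4 (z=12.0): slow=0.93, mid=0.38; AND[a·b] → w = 0.3534
Weighted average = (0.4000·-18.5 + 0.1000·-19.0 + 0.2480·14.0 + 0.3534·12.0) / (0.4000 + 0.1000 + 0.2480 + 0.3534)
  = -1.5872 / 1.1014 = -1.44

-1.44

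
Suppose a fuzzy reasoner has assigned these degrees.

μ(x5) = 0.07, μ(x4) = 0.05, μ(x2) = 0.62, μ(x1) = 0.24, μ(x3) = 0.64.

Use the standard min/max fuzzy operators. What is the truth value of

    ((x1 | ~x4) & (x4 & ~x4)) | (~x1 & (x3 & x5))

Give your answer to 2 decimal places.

~x4 = 1 − 0.05 = 0.95
x1 | ~x4 = max(a, b) on (0.24, 0.95) = 0.95
~x4 = 1 − 0.05 = 0.95
x4 & ~x4 = min(a, b) on (0.05, 0.95) = 0.05
(x1 | ~x4) & (x4 & ~x4) = min(a, b) on (0.95, 0.05) = 0.05
~x1 = 1 − 0.24 = 0.76
x3 & x5 = min(a, b) on (0.64, 0.07) = 0.07
~x1 & (x3 & x5) = min(a, b) on (0.76, 0.07) = 0.07
((x1 | ~x4) & (x4 & ~x4)) | (~x1 & (x3 & x5)) = max(a, b) on (0.05, 0.07) = 0.07

0.07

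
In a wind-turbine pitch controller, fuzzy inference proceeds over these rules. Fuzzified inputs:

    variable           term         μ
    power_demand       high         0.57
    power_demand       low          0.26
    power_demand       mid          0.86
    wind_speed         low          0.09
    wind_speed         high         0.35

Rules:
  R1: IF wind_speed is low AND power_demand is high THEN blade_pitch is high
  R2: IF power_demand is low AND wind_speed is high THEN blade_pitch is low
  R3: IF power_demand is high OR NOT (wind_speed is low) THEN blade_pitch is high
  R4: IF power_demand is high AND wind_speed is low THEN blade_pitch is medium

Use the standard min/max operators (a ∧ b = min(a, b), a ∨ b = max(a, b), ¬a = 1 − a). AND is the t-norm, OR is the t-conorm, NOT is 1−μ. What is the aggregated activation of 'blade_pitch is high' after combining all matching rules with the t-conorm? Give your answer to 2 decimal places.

R1: low=0.09, high=0.57; AND[min(a, b)] → w = 0.09
R2: low=0.26, high=0.35; AND[min(a, b)] → w = 0.26
R3: high=0.57, ¬low=1−0.09=0.91; OR[max(a, b)] → w = 0.91
R4: high=0.57, low=0.09; AND[min(a, b)] → w = 0.09
Rules with consequent 'high': {R1, R3} → strengths 0.09, 0.91
Aggregate via t-conorm [max(a, b)]: 0.91

0.91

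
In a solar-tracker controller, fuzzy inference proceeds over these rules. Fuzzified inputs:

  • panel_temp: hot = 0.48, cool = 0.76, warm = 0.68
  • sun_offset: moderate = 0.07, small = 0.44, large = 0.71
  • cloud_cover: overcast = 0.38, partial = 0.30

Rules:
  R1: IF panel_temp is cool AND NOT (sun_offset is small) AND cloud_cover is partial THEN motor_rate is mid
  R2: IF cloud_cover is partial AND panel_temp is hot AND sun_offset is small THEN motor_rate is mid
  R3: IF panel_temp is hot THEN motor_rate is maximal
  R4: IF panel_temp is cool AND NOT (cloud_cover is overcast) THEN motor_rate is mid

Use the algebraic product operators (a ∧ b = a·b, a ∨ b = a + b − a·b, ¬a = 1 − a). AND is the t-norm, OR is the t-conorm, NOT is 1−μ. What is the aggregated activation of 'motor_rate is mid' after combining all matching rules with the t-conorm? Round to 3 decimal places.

R1: cool=0.76, ¬small=1−0.44=0.56, partial=0.30; AND[a·b] → w = 0.1277
R2: partial=0.30, hot=0.48, small=0.44; AND[a·b] → w = 0.0634
R3: hot=0.48 → w = 0.4800
R4: cool=0.76, ¬overcast=1−0.38=0.62; AND[a·b] → w = 0.4712
Rules with consequent 'mid': {R1, R2, R4} → strengths 0.1277, 0.0634, 0.4712
Aggregate via t-conorm [a + b − a·b]: 0.5679

0.568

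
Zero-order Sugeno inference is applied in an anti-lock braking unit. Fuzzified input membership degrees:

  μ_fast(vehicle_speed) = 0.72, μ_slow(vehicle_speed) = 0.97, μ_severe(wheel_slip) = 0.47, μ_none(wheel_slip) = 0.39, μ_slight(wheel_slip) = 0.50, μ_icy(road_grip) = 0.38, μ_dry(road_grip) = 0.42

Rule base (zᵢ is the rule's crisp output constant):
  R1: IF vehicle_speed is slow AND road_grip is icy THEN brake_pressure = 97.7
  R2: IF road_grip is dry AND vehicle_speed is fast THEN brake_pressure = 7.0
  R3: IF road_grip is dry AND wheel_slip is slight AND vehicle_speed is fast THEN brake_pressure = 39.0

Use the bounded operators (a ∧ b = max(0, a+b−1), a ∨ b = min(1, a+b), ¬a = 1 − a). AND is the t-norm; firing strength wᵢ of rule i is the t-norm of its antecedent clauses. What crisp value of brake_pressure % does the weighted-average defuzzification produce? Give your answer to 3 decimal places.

R1 (z=97.7): slow=0.97, icy=0.38; AND[max(0, a+b−1)] → w = 0.35
R2 (z=7.0): dry=0.42, fast=0.72; AND[max(0, a+b−1)] → w = 0.14
R3 (z=39.0): dry=0.42, slight=0.50, fast=0.72; AND[max(0, a+b−1)] → w = 0.00
Weighted average = (0.35·97.7 + 0.14·7.0 + 0.00·39.0) / (0.35 + 0.14 + 0.00)
  = 35.1750 / 0.4900 = 71.786

71.786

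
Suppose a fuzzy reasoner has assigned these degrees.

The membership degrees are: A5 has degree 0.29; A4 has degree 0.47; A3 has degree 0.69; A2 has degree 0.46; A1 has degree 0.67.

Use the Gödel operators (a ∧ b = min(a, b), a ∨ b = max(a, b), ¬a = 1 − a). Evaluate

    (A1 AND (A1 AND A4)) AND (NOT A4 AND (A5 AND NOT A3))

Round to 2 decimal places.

A1 AND A4 = min(a, b) on (0.67, 0.47) = 0.47
A1 AND (A1 AND A4) = min(a, b) on (0.67, 0.47) = 0.47
NOT A4 = 1 − 0.47 = 0.53
NOT A3 = 1 − 0.69 = 0.31
A5 AND NOT A3 = min(a, b) on (0.29, 0.31) = 0.29
NOT A4 AND (A5 AND NOT A3) = min(a, b) on (0.53, 0.29) = 0.29
(A1 AND (A1 AND A4)) AND (NOT A4 AND (A5 AND NOT A3)) = min(a, b) on (0.47, 0.29) = 0.29

0.29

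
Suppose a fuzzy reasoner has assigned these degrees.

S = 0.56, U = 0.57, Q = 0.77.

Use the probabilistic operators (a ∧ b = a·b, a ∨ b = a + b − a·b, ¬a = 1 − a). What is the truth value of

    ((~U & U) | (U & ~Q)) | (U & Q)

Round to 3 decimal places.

0.632

~U = 1 − 0.5700 = 0.4300
~U & U = a·b on (0.4300, 0.5700) = 0.2451
~Q = 1 − 0.7700 = 0.2300
U & ~Q = a·b on (0.5700, 0.2300) = 0.1311
(~U & U) | (U & ~Q) = a + b − a·b on (0.2451, 0.1311) = 0.3441
U & Q = a·b on (0.5700, 0.7700) = 0.4389
((~U & U) | (U & ~Q)) | (U & Q) = a + b − a·b on (0.3441, 0.4389) = 0.6320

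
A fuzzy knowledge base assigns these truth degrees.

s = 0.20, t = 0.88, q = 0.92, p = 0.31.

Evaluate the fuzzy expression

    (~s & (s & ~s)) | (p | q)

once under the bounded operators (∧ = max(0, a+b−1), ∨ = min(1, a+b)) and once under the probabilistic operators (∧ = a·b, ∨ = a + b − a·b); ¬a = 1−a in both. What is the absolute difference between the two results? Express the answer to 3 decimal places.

Under bounded:
  ~s = 1 − 0.20 = 0.80
  ~s = 1 − 0.20 = 0.80
  s & ~s = max(0, a+b−1) on (0.20, 0.80) = 0.00
  ~s & (s & ~s) = max(0, a+b−1) on (0.80, 0.00) = 0.00
  p | q = min(1, a+b) on (0.31, 0.92) = 1.00
  (~s & (s & ~s)) | (p | q) = min(1, a+b) on (0.00, 1.00) = 1.00
  → value = 1.0000
Under probabilistic:
  ~s = 1 − 0.2000 = 0.8000
  ~s = 1 − 0.2000 = 0.8000
  s & ~s = a·b on (0.2000, 0.8000) = 0.1600
  ~s & (s & ~s) = a·b on (0.8000, 0.1600) = 0.1280
  p | q = a + b − a·b on (0.3100, 0.9200) = 0.9448
  (~s & (s & ~s)) | (p | q) = a + b − a·b on (0.1280, 0.9448) = 0.9519
  → value = 0.9519
|1.0000 − 0.9519| = 0.048

0.048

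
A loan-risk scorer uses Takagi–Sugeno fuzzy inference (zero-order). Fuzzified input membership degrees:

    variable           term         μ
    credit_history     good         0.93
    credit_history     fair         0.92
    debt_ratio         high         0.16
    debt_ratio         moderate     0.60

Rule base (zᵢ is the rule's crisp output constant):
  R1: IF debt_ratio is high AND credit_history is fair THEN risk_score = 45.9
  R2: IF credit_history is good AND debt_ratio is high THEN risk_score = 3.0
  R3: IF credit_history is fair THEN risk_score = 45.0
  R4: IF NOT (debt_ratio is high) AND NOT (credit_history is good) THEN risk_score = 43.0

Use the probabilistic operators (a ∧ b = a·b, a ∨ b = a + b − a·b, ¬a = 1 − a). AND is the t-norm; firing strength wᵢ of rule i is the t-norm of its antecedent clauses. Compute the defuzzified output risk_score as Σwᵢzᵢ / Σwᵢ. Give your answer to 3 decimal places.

R1 (z=45.9): high=0.16, fair=0.92; AND[a·b] → w = 0.1472
R2 (z=3.0): good=0.93, high=0.16; AND[a·b] → w = 0.1488
R3 (z=45.0): fair=0.92 → w = 0.9200
R4 (z=43.0): ¬high=1−0.16=0.84, ¬good=1−0.93=0.07; AND[a·b] → w = 0.0588
Weighted average = (0.1472·45.9 + 0.1488·3.0 + 0.9200·45.0 + 0.0588·43.0) / (0.1472 + 0.1488 + 0.9200 + 0.0588)
  = 51.1313 / 1.2748 = 40.109

40.109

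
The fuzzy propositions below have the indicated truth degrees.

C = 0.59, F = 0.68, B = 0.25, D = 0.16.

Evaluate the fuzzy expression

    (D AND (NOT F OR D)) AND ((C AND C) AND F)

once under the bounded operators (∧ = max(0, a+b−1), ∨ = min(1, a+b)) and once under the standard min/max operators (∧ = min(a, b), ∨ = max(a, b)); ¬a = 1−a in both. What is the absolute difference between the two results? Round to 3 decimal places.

0.160

Under bounded:
  NOT F = 1 − 0.68 = 0.32
  NOT F OR D = min(1, a+b) on (0.32, 0.16) = 0.48
  D AND (NOT F OR D) = max(0, a+b−1) on (0.16, 0.48) = 0.00
  C AND C = max(0, a+b−1) on (0.59, 0.59) = 0.18
  (C AND C) AND F = max(0, a+b−1) on (0.18, 0.68) = 0.00
  (D AND (NOT F OR D)) AND ((C AND C) AND F) = max(0, a+b−1) on (0.00, 0.00) = 0.00
  → value = 0.0000
Under standard min/max:
  NOT F = 1 − 0.68 = 0.32
  NOT F OR D = max(a, b) on (0.32, 0.16) = 0.32
  D AND (NOT F OR D) = min(a, b) on (0.16, 0.32) = 0.16
  C AND C = min(a, b) on (0.59, 0.59) = 0.59
  (C AND C) AND F = min(a, b) on (0.59, 0.68) = 0.59
  (D AND (NOT F OR D)) AND ((C AND C) AND F) = min(a, b) on (0.16, 0.59) = 0.16
  → value = 0.1600
|0.0000 − 0.1600| = 0.160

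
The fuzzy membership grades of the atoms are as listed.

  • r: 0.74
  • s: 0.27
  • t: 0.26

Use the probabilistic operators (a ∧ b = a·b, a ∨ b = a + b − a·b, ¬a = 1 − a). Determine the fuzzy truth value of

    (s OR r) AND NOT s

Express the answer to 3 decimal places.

s OR r = a + b − a·b on (0.2700, 0.7400) = 0.8102
NOT s = 1 − 0.2700 = 0.7300
(s OR r) AND NOT s = a·b on (0.8102, 0.7300) = 0.5914

0.591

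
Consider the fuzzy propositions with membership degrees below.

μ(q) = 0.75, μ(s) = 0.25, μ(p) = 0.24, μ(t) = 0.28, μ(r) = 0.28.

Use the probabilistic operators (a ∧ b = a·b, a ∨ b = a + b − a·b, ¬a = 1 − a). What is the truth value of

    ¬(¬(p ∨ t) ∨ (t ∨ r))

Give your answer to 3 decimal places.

p ∨ t = a + b − a·b on (0.2400, 0.2800) = 0.4528
¬(p ∨ t) = 1 − 0.4528 = 0.5472
t ∨ r = a + b − a·b on (0.2800, 0.2800) = 0.4816
¬(p ∨ t) ∨ (t ∨ r) = a + b − a·b on (0.5472, 0.4816) = 0.7653
¬(¬(p ∨ t) ∨ (t ∨ r)) = 1 − 0.7653 = 0.2347

0.235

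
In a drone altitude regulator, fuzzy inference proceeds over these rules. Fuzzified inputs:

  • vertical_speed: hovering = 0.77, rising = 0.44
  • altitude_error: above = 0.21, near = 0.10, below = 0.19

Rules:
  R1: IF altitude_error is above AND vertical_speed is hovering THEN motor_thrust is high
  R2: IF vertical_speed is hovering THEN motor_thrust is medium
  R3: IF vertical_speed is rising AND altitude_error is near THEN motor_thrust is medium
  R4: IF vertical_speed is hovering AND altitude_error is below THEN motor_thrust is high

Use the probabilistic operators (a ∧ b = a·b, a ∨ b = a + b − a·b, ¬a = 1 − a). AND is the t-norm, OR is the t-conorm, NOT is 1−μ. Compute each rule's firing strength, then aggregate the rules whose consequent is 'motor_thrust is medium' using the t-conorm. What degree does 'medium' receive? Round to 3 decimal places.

R1: above=0.21, hovering=0.77; AND[a·b] → w = 0.1617
R2: hovering=0.77 → w = 0.7700
R3: rising=0.44, near=0.10; AND[a·b] → w = 0.0440
R4: hovering=0.77, below=0.19; AND[a·b] → w = 0.1463
Rules with consequent 'medium': {R2, R3} → strengths 0.7700, 0.0440
Aggregate via t-conorm [a + b − a·b]: 0.7801

0.780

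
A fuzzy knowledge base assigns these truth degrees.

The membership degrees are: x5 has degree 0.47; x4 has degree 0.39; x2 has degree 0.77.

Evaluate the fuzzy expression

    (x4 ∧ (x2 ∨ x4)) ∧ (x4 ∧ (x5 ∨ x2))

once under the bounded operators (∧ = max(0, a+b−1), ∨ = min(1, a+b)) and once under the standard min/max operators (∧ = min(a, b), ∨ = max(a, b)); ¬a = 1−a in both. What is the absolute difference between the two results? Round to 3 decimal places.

0.390

Under bounded:
  x2 ∨ x4 = min(1, a+b) on (0.77, 0.39) = 1.00
  x4 ∧ (x2 ∨ x4) = max(0, a+b−1) on (0.39, 1.00) = 0.39
  x5 ∨ x2 = min(1, a+b) on (0.47, 0.77) = 1.00
  x4 ∧ (x5 ∨ x2) = max(0, a+b−1) on (0.39, 1.00) = 0.39
  (x4 ∧ (x2 ∨ x4)) ∧ (x4 ∧ (x5 ∨ x2)) = max(0, a+b−1) on (0.39, 0.39) = 0.00
  → value = 0.0000
Under standard min/max:
  x2 ∨ x4 = max(a, b) on (0.77, 0.39) = 0.77
  x4 ∧ (x2 ∨ x4) = min(a, b) on (0.39, 0.77) = 0.39
  x5 ∨ x2 = max(a, b) on (0.47, 0.77) = 0.77
  x4 ∧ (x5 ∨ x2) = min(a, b) on (0.39, 0.77) = 0.39
  (x4 ∧ (x2 ∨ x4)) ∧ (x4 ∧ (x5 ∨ x2)) = min(a, b) on (0.39, 0.39) = 0.39
  → value = 0.3900
|0.0000 − 0.3900| = 0.390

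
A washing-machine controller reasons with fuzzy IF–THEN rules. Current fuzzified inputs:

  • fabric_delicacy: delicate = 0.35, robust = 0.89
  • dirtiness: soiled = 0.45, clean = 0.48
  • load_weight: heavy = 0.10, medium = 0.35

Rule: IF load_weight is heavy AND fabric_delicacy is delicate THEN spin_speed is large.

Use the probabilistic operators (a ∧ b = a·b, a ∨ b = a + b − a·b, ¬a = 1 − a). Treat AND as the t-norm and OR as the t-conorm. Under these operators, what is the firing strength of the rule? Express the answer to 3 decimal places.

firing strength: heavy=0.10, delicate=0.35; AND[a·b] → w = 0.0350

0.035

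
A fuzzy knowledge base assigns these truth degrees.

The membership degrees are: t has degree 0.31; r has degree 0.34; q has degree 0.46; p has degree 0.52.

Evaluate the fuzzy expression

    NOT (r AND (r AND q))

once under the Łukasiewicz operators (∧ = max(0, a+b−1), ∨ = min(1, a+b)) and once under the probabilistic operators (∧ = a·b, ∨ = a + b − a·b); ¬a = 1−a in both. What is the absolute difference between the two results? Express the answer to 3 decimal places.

0.053

Under Łukasiewicz:
  r AND q = max(0, a+b−1) on (0.34, 0.46) = 0.00
  r AND (r AND q) = max(0, a+b−1) on (0.34, 0.00) = 0.00
  NOT (r AND (r AND q)) = 1 − 0.00 = 1.00
  → value = 1.0000
Under probabilistic:
  r AND q = a·b on (0.3400, 0.4600) = 0.1564
  r AND (r AND q) = a·b on (0.3400, 0.1564) = 0.0532
  NOT (r AND (r AND q)) = 1 − 0.0532 = 0.9468
  → value = 0.9468
|1.0000 − 0.9468| = 0.053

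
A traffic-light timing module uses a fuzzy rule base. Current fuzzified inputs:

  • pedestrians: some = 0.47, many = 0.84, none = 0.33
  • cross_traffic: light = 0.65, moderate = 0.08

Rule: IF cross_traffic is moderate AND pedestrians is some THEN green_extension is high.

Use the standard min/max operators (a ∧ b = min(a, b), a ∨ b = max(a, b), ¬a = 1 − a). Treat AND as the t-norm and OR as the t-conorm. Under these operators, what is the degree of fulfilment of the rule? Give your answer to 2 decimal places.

0.08

firing strength: moderate=0.08, some=0.47; AND[min(a, b)] → w = 0.08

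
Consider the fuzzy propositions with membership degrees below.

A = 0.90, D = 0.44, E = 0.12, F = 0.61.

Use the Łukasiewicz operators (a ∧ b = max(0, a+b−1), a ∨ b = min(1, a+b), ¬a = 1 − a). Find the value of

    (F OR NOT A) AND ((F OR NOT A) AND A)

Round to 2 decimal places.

0.32

NOT A = 1 − 0.90 = 0.10
F OR NOT A = min(1, a+b) on (0.61, 0.10) = 0.71
NOT A = 1 − 0.90 = 0.10
F OR NOT A = min(1, a+b) on (0.61, 0.10) = 0.71
(F OR NOT A) AND A = max(0, a+b−1) on (0.71, 0.90) = 0.61
(F OR NOT A) AND ((F OR NOT A) AND A) = max(0, a+b−1) on (0.71, 0.61) = 0.32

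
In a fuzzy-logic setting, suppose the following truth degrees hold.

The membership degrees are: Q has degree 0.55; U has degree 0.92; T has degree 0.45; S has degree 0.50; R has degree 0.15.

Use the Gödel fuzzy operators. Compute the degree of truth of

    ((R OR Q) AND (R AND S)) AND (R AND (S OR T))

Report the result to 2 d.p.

0.15

R OR Q = max(a, b) on (0.15, 0.55) = 0.55
R AND S = min(a, b) on (0.15, 0.50) = 0.15
(R OR Q) AND (R AND S) = min(a, b) on (0.55, 0.15) = 0.15
S OR T = max(a, b) on (0.50, 0.45) = 0.50
R AND (S OR T) = min(a, b) on (0.15, 0.50) = 0.15
((R OR Q) AND (R AND S)) AND (R AND (S OR T)) = min(a, b) on (0.15, 0.15) = 0.15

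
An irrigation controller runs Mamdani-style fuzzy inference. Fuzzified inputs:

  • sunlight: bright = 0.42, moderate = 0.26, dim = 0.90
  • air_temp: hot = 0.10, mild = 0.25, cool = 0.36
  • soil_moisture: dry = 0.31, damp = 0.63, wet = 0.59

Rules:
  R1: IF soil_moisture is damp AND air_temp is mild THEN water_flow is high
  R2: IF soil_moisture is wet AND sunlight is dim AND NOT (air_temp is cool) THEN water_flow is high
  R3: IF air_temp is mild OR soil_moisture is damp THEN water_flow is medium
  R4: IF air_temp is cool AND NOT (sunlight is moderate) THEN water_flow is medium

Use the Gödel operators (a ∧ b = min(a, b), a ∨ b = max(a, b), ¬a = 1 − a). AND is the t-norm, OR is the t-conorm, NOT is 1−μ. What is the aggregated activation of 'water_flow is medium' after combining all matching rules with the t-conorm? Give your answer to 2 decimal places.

R1: damp=0.63, mild=0.25; AND[min(a, b)] → w = 0.25
R2: wet=0.59, dim=0.90, ¬cool=1−0.36=0.64; AND[min(a, b)] → w = 0.59
R3: mild=0.25, damp=0.63; OR[max(a, b)] → w = 0.63
R4: cool=0.36, ¬moderate=1−0.26=0.74; AND[min(a, b)] → w = 0.36
Rules with consequent 'medium': {R3, R4} → strengths 0.63, 0.36
Aggregate via t-conorm [max(a, b)]: 0.63

0.63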